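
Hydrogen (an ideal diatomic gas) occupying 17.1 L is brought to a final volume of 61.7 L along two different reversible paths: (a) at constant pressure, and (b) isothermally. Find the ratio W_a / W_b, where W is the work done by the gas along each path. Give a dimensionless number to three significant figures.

Path (a) isobaric: W = P₁(V₂ − V₁) → W_a/(P₁V₁) = 2.608.
Path (b) isothermal: W = P₁V₁ ln(V₂/V₁) → W_b/(P₁V₁) = 1.283.
W_a / W_b = 2.608 / 1.283 = 2.033.

W_a / W_b ≈ 2.03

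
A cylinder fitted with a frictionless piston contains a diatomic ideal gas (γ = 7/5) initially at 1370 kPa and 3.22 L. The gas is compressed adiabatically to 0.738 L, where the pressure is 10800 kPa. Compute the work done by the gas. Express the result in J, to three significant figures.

Adiabatic: W = (P₁V₁ − P₂V₂)/(γ − 1) with γ = 7/5.
P₁V₁ = 4411 J, P₂V₂ = 7970 J.
W = (4411 − 7970) / 0.4 = -8898 J.

W ≈ -8900 J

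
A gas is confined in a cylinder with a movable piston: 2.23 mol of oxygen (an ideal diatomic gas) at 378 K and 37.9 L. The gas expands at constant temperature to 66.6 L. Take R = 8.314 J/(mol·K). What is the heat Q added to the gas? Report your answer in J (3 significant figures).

Isothermal ⇒ ΔU = 0, so Q = W = nRT ln(V₂/V₁).
Q = (2.23)(8.314)(378) ln(66.6/37.9) = 7008 × 0.5638 = 3951 J.

Q ≈ 3950 J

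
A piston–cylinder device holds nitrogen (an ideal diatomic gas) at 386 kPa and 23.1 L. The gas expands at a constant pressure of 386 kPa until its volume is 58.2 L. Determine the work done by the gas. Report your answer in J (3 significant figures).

Isobaric: W = P ΔV.
W = (386 kPa)(58.2 − 23.1 L) = (386)(35.1) = 13549 J.

W ≈ 13500 J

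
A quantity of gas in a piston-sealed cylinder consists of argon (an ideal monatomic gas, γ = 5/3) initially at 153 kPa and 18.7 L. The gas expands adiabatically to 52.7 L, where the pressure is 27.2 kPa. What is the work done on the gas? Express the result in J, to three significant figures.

Adiabatic: W = (P₁V₁ − P₂V₂)/(γ − 1) with γ = 5/3.
P₁V₁ = 2861 J, P₂V₂ = 1433 J.
W = (2861 − 1433) / 0.6667 = 2141 J.
Work on gas = −W_by = -2141 J.

W ≈ -2140 J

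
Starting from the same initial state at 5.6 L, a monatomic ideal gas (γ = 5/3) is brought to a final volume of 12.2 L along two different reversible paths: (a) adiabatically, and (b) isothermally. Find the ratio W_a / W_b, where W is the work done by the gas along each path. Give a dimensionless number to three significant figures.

Path (a) adiabatic: W = P₁V₁(1 − (V₁/V₂)^(γ−1))/(γ−1) → W_a/(P₁V₁) = 0.6074.
Path (b) isothermal: W = P₁V₁ ln(V₂/V₁) → W_b/(P₁V₁) = 0.7787.
W_a / W_b = 0.6074 / 0.7787 = 0.7801.

W_a / W_b ≈ 0.780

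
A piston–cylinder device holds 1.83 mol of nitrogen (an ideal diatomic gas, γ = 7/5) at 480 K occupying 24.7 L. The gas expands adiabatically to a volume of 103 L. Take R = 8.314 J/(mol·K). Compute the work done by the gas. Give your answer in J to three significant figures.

W ≈ 7940 J

Adiabatic: TV^(γ−1) = const with γ = 7/5.
T₂ = T₁ (V₁/V₂)^(γ−1) = 480 × (24.7/103)^0.4 = 480 × 0.5649 = 271.1 K.
W_by = nCᵥ(T₁ − T₂) = (1.83)(20.79)(480 − 271.1) = 7945 J.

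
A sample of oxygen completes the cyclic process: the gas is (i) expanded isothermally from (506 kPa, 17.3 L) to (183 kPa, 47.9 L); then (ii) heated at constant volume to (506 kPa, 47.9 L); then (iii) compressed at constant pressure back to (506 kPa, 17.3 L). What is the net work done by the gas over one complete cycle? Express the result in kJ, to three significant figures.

W_net ≈ -6.57 kJ

Leg (i): W = PᵢVᵢ ln(V_f/Vᵢ) = (8754) ln(47.9/17.3) = 8915 J.
Leg (ii): W = 0.
Leg (iii): W = PΔV = (506)(17.3 − 47.9) = -15484 J.
W_net = 8915 − 15484 = -6569 J.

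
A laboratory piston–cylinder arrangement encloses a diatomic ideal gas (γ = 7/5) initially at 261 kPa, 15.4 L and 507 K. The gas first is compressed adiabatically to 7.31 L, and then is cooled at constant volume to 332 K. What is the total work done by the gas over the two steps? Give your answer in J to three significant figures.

W_total ≈ -3490 J

Step 1 (adiabatic): W = (P₁V₁ − P₂V₂)/(γ−1) = (4019 − 5415)/0.4 = -3489 J.
Step 2 (isochoric): W = 0 (constant volume).
W_total = -3489 + 0 = -3489 J.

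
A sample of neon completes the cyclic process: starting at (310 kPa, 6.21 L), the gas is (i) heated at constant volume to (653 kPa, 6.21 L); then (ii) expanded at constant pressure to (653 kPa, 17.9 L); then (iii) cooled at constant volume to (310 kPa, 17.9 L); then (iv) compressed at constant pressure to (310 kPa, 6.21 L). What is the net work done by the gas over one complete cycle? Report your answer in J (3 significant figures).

W_net ≈ 4010 J

Constant-volume legs do no work.
W(ii) = (653)(17.9 − 6.21) = 7634 J; W(iv) = (310)(6.21 − 17.9) = -3624 J.
W_net = 7634 − 3624 = 4010 J (the clockwise enclosed area).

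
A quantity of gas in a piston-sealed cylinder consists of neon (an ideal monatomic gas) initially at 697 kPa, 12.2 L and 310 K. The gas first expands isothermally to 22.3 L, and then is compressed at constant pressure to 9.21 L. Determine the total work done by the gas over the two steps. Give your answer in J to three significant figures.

Step 1 (isothermal): W = P₁V₁ ln(V₂/V₁) = (8503) ln(22.3/12.2) = 5129 J.
After step 1: P = 381.3 kPa, V = 22.3 L, T = 310 K.
Step 2 (isobaric): W = PΔV = (381.3 kPa)(9.21 − 22.3 L) = -4991 J.
W_total = 5129 − 4991 = 137.4 J.

W_total ≈ 137 J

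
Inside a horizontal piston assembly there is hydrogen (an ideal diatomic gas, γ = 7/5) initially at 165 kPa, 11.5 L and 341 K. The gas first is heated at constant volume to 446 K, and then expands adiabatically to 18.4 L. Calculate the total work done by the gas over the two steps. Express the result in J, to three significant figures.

Step 1 (isochoric): W = 0 (constant volume).
After step 1: P = 215.8 kPa (V unchanged).
Step 2 (adiabatic): W = (P₁V₁ − P₂V₂)/(γ−1) = (2482 − 2056)/0.4 = 1063 J.
W_total = 0 + 1063 = 1063 J.

W_total ≈ 1060 J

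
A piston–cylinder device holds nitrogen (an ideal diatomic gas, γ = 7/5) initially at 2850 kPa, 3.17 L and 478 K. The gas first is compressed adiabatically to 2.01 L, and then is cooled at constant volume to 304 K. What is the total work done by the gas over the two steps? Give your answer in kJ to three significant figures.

Step 1 (adiabatic): W = (P₁V₁ − P₂V₂)/(γ−1) = (9034 − 10841)/0.4 = -4515 J.
Step 2 (isochoric): W = 0 (constant volume).
W_total = -4515 + 0 = -4515 J.

W_total ≈ -4.52 kJ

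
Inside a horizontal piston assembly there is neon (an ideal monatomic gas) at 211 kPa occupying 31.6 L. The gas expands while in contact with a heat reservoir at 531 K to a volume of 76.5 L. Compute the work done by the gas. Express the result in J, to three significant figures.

Isothermal: W = nRT ln(V₂/V₁) = P₁V₁ ln(V₂/V₁).
P₁V₁ = (211 kPa)(31.6 L) = 6668 J.
W = 6668 × ln(76.5/31.6) = 6668 × 0.8841
W_by_gas = 5895 J.

W ≈ 5900 J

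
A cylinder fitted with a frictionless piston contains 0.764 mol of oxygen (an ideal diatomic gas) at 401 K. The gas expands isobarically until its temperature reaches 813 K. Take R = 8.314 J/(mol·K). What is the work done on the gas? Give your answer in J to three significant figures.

Isobaric: W = P ΔV = nR ΔT.
W = (0.764)(8.314)(813 − 401) = 2617 J.
Work on gas = −W_by = -2617 J.

W ≈ -2620 J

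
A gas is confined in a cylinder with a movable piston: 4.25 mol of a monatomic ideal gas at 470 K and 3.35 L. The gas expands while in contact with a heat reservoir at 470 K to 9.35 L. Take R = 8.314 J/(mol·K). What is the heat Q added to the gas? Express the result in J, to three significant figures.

Isothermal ⇒ ΔU = 0, so Q = W = nRT ln(V₂/V₁).
Q = (4.25)(8.314)(470) ln(9.35/3.35) = 16607 × 1.026 = 17046 J.

Q ≈ 17000 J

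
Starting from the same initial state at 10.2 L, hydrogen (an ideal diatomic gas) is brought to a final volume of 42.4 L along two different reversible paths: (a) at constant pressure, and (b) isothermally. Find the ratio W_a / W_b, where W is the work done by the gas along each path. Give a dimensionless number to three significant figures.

Path (a) isobaric: W = P₁(V₂ − V₁) → W_a/(P₁V₁) = 3.157.
Path (b) isothermal: W = P₁V₁ ln(V₂/V₁) → W_b/(P₁V₁) = 1.425.
W_a / W_b = 3.157 / 1.425 = 2.216.

W_a / W_b ≈ 2.22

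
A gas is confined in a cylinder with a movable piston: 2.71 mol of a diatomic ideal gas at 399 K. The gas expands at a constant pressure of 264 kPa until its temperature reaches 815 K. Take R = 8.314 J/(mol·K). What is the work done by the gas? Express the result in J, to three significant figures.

W ≈ 9370 J

Isobaric: W = P ΔV = nR ΔT.
W = (2.71)(8.314)(815 − 399) = 9373 J.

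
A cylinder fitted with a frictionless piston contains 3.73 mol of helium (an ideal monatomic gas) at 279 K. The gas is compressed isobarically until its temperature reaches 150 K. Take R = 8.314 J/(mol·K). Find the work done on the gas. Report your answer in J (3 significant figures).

Isobaric: W = P ΔV = nR ΔT.
W = (3.73)(8.314)(150 − 279) = -4000 J.
Work on gas = −W_by = 4000 J.

W ≈ 4000 J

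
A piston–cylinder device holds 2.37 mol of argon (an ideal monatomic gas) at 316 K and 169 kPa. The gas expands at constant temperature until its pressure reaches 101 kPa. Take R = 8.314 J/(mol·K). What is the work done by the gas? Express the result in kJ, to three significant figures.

W ≈ 3.21 kJ

Isothermal process: W = nRT ln(V₂/V₁) = nRT ln(P₁/P₂).
W = (2.37)(8.314)(316) × ln(169/101)
  = 6227 × ln(1.673) = 6227 × 0.5148
W_by_gas = 3205 J.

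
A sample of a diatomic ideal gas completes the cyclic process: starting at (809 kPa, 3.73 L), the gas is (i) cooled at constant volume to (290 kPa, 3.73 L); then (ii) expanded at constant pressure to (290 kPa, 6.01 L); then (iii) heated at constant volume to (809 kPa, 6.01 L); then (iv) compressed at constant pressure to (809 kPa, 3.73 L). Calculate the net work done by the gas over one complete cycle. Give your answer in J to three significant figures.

Constant-volume legs do no work.
W(ii) = (290)(6.01 − 3.73) = 661.2 J; W(iv) = (809)(3.73 − 6.01) = -1845 J.
W_net = 661.2 − 1845 = -1183 J (the counter-clockwise enclosed area).

W_net ≈ -1180 J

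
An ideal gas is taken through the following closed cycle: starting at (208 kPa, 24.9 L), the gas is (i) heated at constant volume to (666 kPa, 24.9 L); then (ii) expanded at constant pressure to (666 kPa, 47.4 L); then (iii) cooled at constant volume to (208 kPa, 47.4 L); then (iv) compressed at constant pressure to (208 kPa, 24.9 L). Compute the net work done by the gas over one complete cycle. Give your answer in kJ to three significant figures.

Constant-volume legs do no work.
W(ii) = (666)(47.4 − 24.9) = 14985 J; W(iv) = (208)(24.9 − 47.4) = -4680 J.
W_net = 14985 − 4680 = 10305 J (the clockwise enclosed area).

W_net ≈ 10.3 kJ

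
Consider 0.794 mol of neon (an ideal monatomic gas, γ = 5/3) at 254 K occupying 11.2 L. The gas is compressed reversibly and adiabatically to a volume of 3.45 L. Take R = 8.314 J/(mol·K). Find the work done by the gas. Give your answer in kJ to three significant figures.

Adiabatic: TV^(γ−1) = const with γ = 5/3.
T₂ = T₁ (V₁/V₂)^(γ−1) = 254 × (11.2/3.45)^0.667 = 254 × 2.192 = 556.9 K.
W_by = nCᵥ(T₁ − T₂) = (0.794)(12.47)(254 − 556.9) = -2999 J.

W ≈ -3.00 kJ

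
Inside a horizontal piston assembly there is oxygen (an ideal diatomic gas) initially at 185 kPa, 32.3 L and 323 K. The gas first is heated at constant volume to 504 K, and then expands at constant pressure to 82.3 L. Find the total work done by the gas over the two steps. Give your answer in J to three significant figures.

Step 1 (isochoric): W = 0 (constant volume).
After step 1: P = 288.7 kPa (V unchanged).
Step 2 (isobaric): W = PΔV = (288.7 kPa)(82.3 − 32.3 L) = 14433 J.
W_total = 0 + 14433 = 14433 J.

W_total ≈ 14400 J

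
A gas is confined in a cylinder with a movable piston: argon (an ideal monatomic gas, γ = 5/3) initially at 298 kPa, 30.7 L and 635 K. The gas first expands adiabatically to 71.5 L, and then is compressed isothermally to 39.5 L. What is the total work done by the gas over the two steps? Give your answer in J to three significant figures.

Step 1 (adiabatic): W = (P₁V₁ − P₂V₂)/(γ−1) = (9149 − 5207)/0.667 = 5913 J.
After step 1: P = 72.82 kPa, V = 71.5 L, T = 361.4 K.
Step 2 (isothermal): W = P₁V₁ ln(V₂/V₁) = (5207) ln(39.5/71.5) = -3090 J.
W_total = 5913 − 3090 = 2823 J.

W_total ≈ 2820 J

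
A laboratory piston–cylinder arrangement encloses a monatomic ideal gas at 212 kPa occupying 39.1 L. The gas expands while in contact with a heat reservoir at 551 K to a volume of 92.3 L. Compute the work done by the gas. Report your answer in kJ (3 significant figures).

Isothermal: W = nRT ln(V₂/V₁) = P₁V₁ ln(V₂/V₁).
P₁V₁ = (212 kPa)(39.1 L) = 8289 J.
W = 8289 × ln(92.3/39.1) = 8289 × 0.8589
W_by_gas = 7120 J.

W ≈ 7.12 kJ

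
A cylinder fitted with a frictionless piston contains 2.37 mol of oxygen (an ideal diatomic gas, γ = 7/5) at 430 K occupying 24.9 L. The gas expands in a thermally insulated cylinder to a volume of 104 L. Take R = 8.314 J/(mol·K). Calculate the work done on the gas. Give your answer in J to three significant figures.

W ≈ -9220 J

Adiabatic: TV^(γ−1) = const with γ = 7/5.
T₂ = T₁ (V₁/V₂)^(γ−1) = 430 × (24.9/104)^0.4 = 430 × 0.5645 = 242.7 K.
W_by = nCᵥ(T₁ − T₂) = (2.37)(20.79)(430 − 242.7) = 9225 J.
Work on gas = −W_by = -9225 J.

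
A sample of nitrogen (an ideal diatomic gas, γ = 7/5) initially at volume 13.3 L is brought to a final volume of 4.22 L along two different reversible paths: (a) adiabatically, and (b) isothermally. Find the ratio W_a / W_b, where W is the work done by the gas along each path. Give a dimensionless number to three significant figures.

W_a / W_b ≈ 1.27

Path (a) adiabatic: W = P₁V₁(1 − (V₁/V₂)^(γ−1))/(γ−1) → W_a/(P₁V₁) = -1.457.
Path (b) isothermal: W = P₁V₁ ln(V₂/V₁) → W_b/(P₁V₁) = -1.148.
W_a / W_b = -1.457 / -1.148 = 1.269.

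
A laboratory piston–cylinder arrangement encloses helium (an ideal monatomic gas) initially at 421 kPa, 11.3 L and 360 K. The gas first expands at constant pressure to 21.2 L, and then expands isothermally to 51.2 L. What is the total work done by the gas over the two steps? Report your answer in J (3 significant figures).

Step 1 (isobaric): W = PΔV = (421 kPa)(21.2 − 11.3 L) = 4168 J.
After step 1: P = 421 kPa, V = 21.2 L, T = 675.4 K.
Step 2 (isothermal): W = P₁V₁ ln(V₂/V₁) = (8925) ln(51.2/21.2) = 7870 J.
W_total = 4168 + 7870 = 12038 J.

W_total ≈ 12000 J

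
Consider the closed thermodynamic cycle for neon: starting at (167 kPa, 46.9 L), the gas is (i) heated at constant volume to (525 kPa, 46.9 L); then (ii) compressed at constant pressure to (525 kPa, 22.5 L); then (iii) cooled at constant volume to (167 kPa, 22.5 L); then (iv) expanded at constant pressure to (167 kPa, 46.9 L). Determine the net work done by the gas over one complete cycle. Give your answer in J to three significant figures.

W_net ≈ -8740 J

Constant-volume legs do no work.
W(ii) = (525)(22.5 − 46.9) = -12810 J; W(iv) = (167)(46.9 − 22.5) = 4075 J.
W_net = -12810 + 4075 = -8735 J (the counter-clockwise enclosed area).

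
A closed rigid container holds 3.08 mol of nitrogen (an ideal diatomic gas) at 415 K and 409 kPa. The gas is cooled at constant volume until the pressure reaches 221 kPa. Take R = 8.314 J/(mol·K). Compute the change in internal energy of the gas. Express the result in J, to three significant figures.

ΔU ≈ -12200 J

Constant volume ⇒ W = 0, so Q = ΔU = nCᵥΔT with Cᵥ = 5R/2 = 20.79 J/(mol·K).
At constant V, T₂/T₁ = P₂/P₁ ⇒ ΔT = T₁(P₂/P₁ − 1) = 415·(221/409 − 1) = -190.8 K.
ΔU = (3.08)(20.79)(-190.8) = -12212 J.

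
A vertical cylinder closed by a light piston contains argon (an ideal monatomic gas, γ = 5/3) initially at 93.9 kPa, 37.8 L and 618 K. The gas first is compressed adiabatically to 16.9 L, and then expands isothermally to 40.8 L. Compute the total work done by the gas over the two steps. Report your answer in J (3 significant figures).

W_total ≈ 1570 J

Step 1 (adiabatic): W = (P₁V₁ − P₂V₂)/(γ−1) = (3549 − 6071)/0.667 = -3782 J.
After step 1: P = 359.2 kPa, V = 16.9 L, T = 1057 K.
Step 2 (isothermal): W = P₁V₁ ln(V₂/V₁) = (6071) ln(40.8/16.9) = 5350 J.
W_total = -3782 + 5350 = 1569 J.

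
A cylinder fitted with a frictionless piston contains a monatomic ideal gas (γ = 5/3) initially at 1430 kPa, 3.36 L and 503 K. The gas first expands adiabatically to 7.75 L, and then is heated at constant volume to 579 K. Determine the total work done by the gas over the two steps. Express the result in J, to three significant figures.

W_total ≈ 3080 J

Step 1 (adiabatic): W = (P₁V₁ − P₂V₂)/(γ−1) = (4805 − 2752)/0.667 = 3079 J.
Step 2 (isochoric): W = 0 (constant volume).
W_total = 3079 + 0 = 3079 J.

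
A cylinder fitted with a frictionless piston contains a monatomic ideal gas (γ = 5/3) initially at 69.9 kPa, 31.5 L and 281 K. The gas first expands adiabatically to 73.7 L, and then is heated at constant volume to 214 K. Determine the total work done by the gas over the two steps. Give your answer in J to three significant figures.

Step 1 (adiabatic): W = (P₁V₁ − P₂V₂)/(γ−1) = (2202 − 1249)/0.667 = 1429 J.
Step 2 (isochoric): W = 0 (constant volume).
W_total = 1429 + 0 = 1429 J.

W_total ≈ 1430 J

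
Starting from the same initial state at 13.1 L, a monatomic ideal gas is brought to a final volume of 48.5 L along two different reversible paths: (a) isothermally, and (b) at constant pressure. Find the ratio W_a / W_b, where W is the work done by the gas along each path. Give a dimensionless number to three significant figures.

Path (a) isothermal: W = P₁V₁ ln(V₂/V₁) → W_a/(P₁V₁) = 1.309.
Path (b) isobaric: W = P₁(V₂ − V₁) → W_b/(P₁V₁) = 2.702.
W_a / W_b = 1.309 / 2.702 = 0.4844.

W_a / W_b ≈ 0.484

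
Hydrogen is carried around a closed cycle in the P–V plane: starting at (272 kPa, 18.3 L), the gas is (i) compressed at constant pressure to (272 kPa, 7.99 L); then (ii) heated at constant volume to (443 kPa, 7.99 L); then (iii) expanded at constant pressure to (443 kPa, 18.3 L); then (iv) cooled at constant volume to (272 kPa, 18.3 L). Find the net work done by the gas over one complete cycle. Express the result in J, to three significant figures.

Constant-volume legs do no work.
W(i) = (272)(7.99 − 18.3) = -2804 J; W(iii) = (443)(18.3 − 7.99) = 4567 J.
W_net = -2804 + 4567 = 1763 J (the clockwise enclosed area).

W_net ≈ 1760 J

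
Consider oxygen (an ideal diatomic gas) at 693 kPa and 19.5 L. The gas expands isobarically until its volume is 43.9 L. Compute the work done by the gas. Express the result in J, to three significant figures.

Isobaric: W = P ΔV.
W = (693 kPa)(43.9 − 19.5 L) = (693)(24.4) = 16909 J.

W ≈ 16900 J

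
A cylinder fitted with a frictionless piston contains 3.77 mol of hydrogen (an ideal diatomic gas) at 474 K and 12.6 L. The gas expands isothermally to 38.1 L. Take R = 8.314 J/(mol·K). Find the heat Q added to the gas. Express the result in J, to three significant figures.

Q ≈ 16400 J

Isothermal ⇒ ΔU = 0, so Q = W = nRT ln(V₂/V₁).
Q = (3.77)(8.314)(474) ln(38.1/12.6) = 14857 × 1.107 = 16439 J.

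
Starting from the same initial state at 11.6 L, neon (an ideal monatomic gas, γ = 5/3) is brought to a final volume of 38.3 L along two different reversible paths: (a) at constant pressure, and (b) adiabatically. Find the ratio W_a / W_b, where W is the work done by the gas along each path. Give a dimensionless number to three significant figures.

W_a / W_b ≈ 2.80

Path (a) isobaric: W = P₁(V₂ − V₁) → W_a/(P₁V₁) = 2.302.
Path (b) adiabatic: W = P₁V₁(1 − (V₁/V₂)^(γ−1))/(γ−1) → W_b/(P₁V₁) = 0.8235.
W_a / W_b = 2.302 / 0.8235 = 2.795.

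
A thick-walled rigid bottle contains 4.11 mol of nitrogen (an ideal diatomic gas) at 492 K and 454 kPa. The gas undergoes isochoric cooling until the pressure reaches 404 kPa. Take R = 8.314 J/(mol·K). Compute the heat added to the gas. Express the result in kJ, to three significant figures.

Constant volume ⇒ W = 0, so Q = ΔU = nCᵥΔT with Cᵥ = 5R/2 = 20.79 J/(mol·K).
At constant V, T₂/T₁ = P₂/P₁ ⇒ ΔT = T₁(P₂/P₁ − 1) = 492·(404/454 − 1) = -54.19 K.
ΔU = (4.11)(20.79)(-54.19) = -4629 J.

Q ≈ -4.63 kJ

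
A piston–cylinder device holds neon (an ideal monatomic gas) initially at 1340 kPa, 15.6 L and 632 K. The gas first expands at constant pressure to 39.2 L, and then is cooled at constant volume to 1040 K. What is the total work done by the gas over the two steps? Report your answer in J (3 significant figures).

W_total ≈ 31600 J

Step 1 (isobaric): W = PΔV = (1340 kPa)(39.2 − 15.6 L) = 31624 J.
Step 2 (isochoric): W = 0 (constant volume).
W_total = 31624 + 0 = 31624 J.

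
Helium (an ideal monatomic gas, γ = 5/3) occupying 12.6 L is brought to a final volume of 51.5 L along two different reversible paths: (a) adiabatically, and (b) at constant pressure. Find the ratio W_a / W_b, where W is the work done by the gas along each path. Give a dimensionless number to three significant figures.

Path (a) adiabatic: W = P₁V₁(1 − (V₁/V₂)^(γ−1))/(γ−1) → W_a/(P₁V₁) = 0.9132.
Path (b) isobaric: W = P₁(V₂ − V₁) → W_b/(P₁V₁) = 3.087.
W_a / W_b = 0.9132 / 3.087 = 0.2958.

W_a / W_b ≈ 0.296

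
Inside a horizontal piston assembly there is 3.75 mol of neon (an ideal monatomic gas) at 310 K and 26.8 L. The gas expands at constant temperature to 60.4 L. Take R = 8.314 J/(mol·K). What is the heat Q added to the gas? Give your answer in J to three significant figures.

Q ≈ 7850 J

Isothermal ⇒ ΔU = 0, so Q = W = nRT ln(V₂/V₁).
Q = (3.75)(8.314)(310) ln(60.4/26.8) = 9665 × 0.8126 = 7854 J.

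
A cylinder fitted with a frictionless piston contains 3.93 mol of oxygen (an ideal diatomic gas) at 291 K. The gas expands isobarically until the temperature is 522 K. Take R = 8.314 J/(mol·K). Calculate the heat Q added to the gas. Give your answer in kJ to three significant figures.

Q ≈ 26.4 kJ

Isobaric: W = nRΔT = (3.93)(8.314)(231) = 7548 J.
ΔU = nCᵥΔT with Cᵥ = 5R/2: ΔU = (3.93)(20.79)(231) = 18869 J.
Q = ΔU + W = 18869 + 7548 = 26417 J.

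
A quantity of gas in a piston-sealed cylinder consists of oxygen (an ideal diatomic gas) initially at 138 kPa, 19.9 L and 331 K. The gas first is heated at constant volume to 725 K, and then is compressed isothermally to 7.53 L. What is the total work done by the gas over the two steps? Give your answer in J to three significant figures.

W_total ≈ -5850 J

Step 1 (isochoric): W = 0 (constant volume).
After step 1: P = 302.3 kPa (V unchanged).
Step 2 (isothermal): W = P₁V₁ ln(V₂/V₁) = (6015) ln(7.53/19.9) = -5846 J.
W_total = 0 − 5846 = -5846 J.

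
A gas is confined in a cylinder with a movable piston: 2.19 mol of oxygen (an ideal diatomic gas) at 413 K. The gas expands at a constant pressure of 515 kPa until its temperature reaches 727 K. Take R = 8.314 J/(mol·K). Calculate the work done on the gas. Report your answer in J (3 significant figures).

Isobaric: W = P ΔV = nR ΔT.
W = (2.19)(8.314)(727 − 413) = 5717 J.
Work on gas = −W_by = -5717 J.

W ≈ -5720 J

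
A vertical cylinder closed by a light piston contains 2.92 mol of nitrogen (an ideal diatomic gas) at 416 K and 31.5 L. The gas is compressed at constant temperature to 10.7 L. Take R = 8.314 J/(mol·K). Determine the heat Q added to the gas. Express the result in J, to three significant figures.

Q ≈ -10900 J

Isothermal ⇒ ΔU = 0, so Q = W = nRT ln(V₂/V₁).
Q = (2.92)(8.314)(416) ln(10.7/31.5) = 10099 × -1.08 = -10905 J.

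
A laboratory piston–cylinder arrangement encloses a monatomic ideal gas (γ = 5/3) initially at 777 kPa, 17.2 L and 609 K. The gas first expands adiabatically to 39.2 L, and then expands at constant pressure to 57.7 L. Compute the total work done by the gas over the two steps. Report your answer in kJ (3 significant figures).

Step 1 (adiabatic): W = (P₁V₁ − P₂V₂)/(γ−1) = (13364 − 7717)/0.667 = 8471 J.
After step 1: P = 196.9 kPa, V = 39.2 L, T = 351.7 K.
Step 2 (isobaric): W = PΔV = (196.9 kPa)(57.7 − 39.2 L) = 3642 J.
W_total = 8471 + 3642 = 12113 J.

W_total ≈ 12.1 kJ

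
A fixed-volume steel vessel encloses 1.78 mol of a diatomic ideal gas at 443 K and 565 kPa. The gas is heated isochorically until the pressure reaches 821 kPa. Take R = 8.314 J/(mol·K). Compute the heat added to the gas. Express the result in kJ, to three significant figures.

Q ≈ 7.43 kJ

Constant volume ⇒ W = 0, so Q = ΔU = nCᵥΔT with Cᵥ = 5R/2 = 20.79 J/(mol·K).
At constant V, T₂/T₁ = P₂/P₁ ⇒ ΔT = T₁(P₂/P₁ − 1) = 443·(821/565 − 1) = 200.7 K.
ΔU = (1.78)(20.79)(200.7) = 7426 J.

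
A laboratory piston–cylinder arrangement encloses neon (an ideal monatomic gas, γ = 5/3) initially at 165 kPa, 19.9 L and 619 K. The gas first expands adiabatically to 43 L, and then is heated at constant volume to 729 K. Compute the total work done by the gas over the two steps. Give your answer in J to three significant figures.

W_total ≈ 1980 J

Step 1 (adiabatic): W = (P₁V₁ − P₂V₂)/(γ−1) = (3283 − 1965)/0.667 = 1978 J.
Step 2 (isochoric): W = 0 (constant volume).
W_total = 1978 + 0 = 1978 J.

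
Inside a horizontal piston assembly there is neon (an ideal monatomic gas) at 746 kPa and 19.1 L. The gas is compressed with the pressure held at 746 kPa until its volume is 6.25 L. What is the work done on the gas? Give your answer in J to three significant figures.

W ≈ 9590 J

Isobaric: W = P ΔV.
W = (746 kPa)(6.25 − 19.1 L) = (746)(-12.85) = -9586 J.
Work on gas = −W_by = 9586 J.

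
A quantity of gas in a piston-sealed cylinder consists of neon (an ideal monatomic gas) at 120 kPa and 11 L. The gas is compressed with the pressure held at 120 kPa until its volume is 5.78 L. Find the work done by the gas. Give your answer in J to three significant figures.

W ≈ -626 J

Isobaric: W = P ΔV.
W = (120 kPa)(5.78 − 11 L) = (120)(-5.22) = -626.4 J.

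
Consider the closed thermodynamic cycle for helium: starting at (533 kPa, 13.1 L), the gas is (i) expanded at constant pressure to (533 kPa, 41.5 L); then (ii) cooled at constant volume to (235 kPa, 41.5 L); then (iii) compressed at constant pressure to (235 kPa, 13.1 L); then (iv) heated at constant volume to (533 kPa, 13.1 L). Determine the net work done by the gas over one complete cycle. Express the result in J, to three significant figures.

Constant-volume legs do no work.
W(i) = (533)(41.5 − 13.1) = 15137 J; W(iii) = (235)(13.1 − 41.5) = -6674 J.
W_net = 15137 − 6674 = 8463 J (the clockwise enclosed area).

W_net ≈ 8460 J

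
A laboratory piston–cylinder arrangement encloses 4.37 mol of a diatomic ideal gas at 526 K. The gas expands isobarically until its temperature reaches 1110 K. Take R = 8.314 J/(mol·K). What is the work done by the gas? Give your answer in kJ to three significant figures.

Isobaric: W = P ΔV = nR ΔT.
W = (4.37)(8.314)(1110 − 526) = 21218 J.

W ≈ 21.2 kJ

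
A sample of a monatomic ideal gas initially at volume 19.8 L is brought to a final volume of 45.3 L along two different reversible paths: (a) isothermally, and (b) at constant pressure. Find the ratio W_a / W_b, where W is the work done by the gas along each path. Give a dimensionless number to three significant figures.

Path (a) isothermal: W = P₁V₁ ln(V₂/V₁) → W_a/(P₁V₁) = 0.8276.
Path (b) isobaric: W = P₁(V₂ − V₁) → W_b/(P₁V₁) = 1.288.
W_a / W_b = 0.8276 / 1.288 = 0.6426.

W_a / W_b ≈ 0.643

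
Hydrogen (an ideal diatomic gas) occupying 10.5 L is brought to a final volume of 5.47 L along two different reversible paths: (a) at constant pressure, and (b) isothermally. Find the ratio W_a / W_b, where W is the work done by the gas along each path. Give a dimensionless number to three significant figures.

Path (a) isobaric: W = P₁(V₂ − V₁) → W_a/(P₁V₁) = -0.479.
Path (b) isothermal: W = P₁V₁ ln(V₂/V₁) → W_b/(P₁V₁) = -0.6521.
W_a / W_b = -0.479 / -0.6521 = 0.7346.

W_a / W_b ≈ 0.735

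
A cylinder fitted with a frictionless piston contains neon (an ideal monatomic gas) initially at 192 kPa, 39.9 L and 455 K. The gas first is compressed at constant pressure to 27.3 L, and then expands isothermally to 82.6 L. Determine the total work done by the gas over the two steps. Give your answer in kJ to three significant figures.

Step 1 (isobaric): W = PΔV = (192 kPa)(27.3 − 39.9 L) = -2419 J.
After step 1: P = 192 kPa, V = 27.3 L, T = 311.3 K.
Step 2 (isothermal): W = P₁V₁ ln(V₂/V₁) = (5242) ln(82.6/27.3) = 5803 J.
W_total = -2419 + 5803 = 3384 J.

W_total ≈ 3.38 kJ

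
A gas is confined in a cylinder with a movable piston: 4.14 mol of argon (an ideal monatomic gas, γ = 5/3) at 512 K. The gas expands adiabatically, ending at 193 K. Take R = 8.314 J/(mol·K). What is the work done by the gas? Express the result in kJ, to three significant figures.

Adiabatic ⇒ Q = 0, so W_by = −ΔU = nCᵥ(T₁ − T₂).
Cᵥ = 3R/2 = 12.47 J/(mol·K).
W = (4.14)(12.47)(512 − 193) = 16470 J.

W ≈ 16.5 kJ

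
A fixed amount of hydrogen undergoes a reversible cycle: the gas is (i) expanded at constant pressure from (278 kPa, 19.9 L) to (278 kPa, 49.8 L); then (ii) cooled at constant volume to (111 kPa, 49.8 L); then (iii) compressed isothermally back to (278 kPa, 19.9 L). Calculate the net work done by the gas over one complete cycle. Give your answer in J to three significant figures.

Leg (i): W = PΔV = (278)(49.8 − 19.9) = 8312 J.
Leg (ii): W = 0.
Leg (iii): W = PᵢVᵢ ln(V_f/Vᵢ) = (5528) ln(19.9/49.8) = -5071 J.
W_net = 8312 − 5071 = 3242 J.

W_net ≈ 3240 J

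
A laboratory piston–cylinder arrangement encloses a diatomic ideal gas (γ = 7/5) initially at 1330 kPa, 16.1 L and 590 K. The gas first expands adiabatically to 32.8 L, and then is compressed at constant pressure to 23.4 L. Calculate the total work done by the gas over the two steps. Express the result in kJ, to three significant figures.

W_total ≈ 8.64 kJ

Step 1 (adiabatic): W = (P₁V₁ − P₂V₂)/(γ−1) = (21413 − 16109)/0.4 = 13261 J.
After step 1: P = 491.1 kPa, V = 32.8 L, T = 443.8 K.
Step 2 (isobaric): W = PΔV = (491.1 kPa)(23.4 − 32.8 L) = -4616 J.
W_total = 13261 − 4616 = 8644 J.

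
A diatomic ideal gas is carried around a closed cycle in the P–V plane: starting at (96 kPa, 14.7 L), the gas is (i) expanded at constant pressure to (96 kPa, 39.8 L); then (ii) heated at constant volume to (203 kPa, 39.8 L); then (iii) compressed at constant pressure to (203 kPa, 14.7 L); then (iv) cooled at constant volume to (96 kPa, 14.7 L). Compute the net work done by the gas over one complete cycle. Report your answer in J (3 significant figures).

W_net ≈ -2690 J

Constant-volume legs do no work.
W(i) = (96)(39.8 − 14.7) = 2410 J; W(iii) = (203)(14.7 − 39.8) = -5095 J.
W_net = 2410 − 5095 = -2686 J (the counter-clockwise enclosed area).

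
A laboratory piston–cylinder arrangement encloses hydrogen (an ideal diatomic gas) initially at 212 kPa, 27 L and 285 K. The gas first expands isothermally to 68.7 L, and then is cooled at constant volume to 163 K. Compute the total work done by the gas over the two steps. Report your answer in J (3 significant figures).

W_total ≈ 5350 J

Step 1 (isothermal): W = P₁V₁ ln(V₂/V₁) = (5724) ln(68.7/27) = 5346 J.
Step 2 (isochoric): W = 0 (constant volume).
W_total = 5346 + 0 = 5346 J.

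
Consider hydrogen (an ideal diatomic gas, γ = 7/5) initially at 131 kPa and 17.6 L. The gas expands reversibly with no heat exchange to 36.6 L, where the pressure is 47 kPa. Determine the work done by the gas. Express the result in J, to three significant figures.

Adiabatic: W = (P₁V₁ − P₂V₂)/(γ − 1) with γ = 7/5.
P₁V₁ = 2306 J, P₂V₂ = 1720 J.
W = (2306 − 1720) / 0.4 = 1464 J.

W ≈ 1460 J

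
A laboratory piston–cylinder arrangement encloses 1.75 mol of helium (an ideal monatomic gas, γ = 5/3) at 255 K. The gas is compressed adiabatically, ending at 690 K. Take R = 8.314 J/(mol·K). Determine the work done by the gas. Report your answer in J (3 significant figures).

W ≈ -9490 J

Adiabatic ⇒ Q = 0, so W_by = −ΔU = nCᵥ(T₁ − T₂).
Cᵥ = 3R/2 = 12.47 J/(mol·K).
W = (1.75)(12.47)(255 − 690) = -9494 J.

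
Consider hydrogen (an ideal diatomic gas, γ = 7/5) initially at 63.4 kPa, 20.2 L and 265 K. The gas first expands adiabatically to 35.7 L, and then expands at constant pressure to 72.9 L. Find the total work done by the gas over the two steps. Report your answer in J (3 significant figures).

W_total ≈ 1710 J

Step 1 (adiabatic): W = (P₁V₁ − P₂V₂)/(γ−1) = (1281 − 1020)/0.4 = 652.2 J.
After step 1: P = 28.57 kPa, V = 35.7 L, T = 211 K.
Step 2 (isobaric): W = PΔV = (28.57 kPa)(72.9 − 35.7 L) = 1063 J.
W_total = 652.2 + 1063 = 1715 J.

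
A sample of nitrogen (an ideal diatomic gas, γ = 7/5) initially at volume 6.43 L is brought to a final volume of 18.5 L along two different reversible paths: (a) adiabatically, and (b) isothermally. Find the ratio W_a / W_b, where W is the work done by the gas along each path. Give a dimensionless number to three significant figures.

W_a / W_b ≈ 0.816

Path (a) adiabatic: W = P₁V₁(1 − (V₁/V₂)^(γ−1))/(γ−1) → W_a/(P₁V₁) = 0.8618.
Path (b) isothermal: W = P₁V₁ ln(V₂/V₁) → W_b/(P₁V₁) = 1.057.
W_a / W_b = 0.8618 / 1.057 = 0.8155.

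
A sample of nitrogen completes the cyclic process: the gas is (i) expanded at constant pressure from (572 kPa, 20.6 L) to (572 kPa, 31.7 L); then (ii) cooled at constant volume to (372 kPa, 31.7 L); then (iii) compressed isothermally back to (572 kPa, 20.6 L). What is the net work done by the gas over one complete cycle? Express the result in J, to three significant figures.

W_net ≈ 1270 J

Leg (i): W = PΔV = (572)(31.7 − 20.6) = 6349 J.
Leg (ii): W = 0.
Leg (iii): W = PᵢVᵢ ln(V_f/Vᵢ) = (11792) ln(20.6/31.7) = -5083 J.
W_net = 6349 − 5083 = 1266 J.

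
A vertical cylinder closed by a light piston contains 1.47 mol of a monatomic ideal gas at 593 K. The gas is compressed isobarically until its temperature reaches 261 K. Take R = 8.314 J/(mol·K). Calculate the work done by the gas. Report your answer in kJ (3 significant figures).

Isobaric: W = P ΔV = nR ΔT.
W = (1.47)(8.314)(261 − 593) = -4058 J.

W ≈ -4.06 kJ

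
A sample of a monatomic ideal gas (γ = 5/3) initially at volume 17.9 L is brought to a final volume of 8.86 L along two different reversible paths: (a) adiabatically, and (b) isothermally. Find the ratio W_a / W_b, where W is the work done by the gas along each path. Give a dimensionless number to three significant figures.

W_a / W_b ≈ 1.28

Path (a) adiabatic: W = P₁V₁(1 − (V₁/V₂)^(γ−1))/(γ−1) → W_a/(P₁V₁) = -0.8972.
Path (b) isothermal: W = P₁V₁ ln(V₂/V₁) → W_b/(P₁V₁) = -0.7033.
W_a / W_b = -0.8972 / -0.7033 = 1.276.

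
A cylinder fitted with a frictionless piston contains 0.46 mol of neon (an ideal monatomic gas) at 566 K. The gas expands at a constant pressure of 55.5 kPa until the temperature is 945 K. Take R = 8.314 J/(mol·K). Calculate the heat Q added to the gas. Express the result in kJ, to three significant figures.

Isobaric: W = nRΔT = (0.46)(8.314)(379) = 1449 J.
ΔU = nCᵥΔT with Cᵥ = 3R/2: ΔU = (0.46)(12.47)(379) = 2174 J.
Q = ΔU + W = 2174 + 1449 = 3624 J.

Q ≈ 3.62 kJ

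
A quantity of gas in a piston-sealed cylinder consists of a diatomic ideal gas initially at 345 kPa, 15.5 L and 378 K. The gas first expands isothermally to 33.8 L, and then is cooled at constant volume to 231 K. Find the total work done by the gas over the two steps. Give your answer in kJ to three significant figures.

Step 1 (isothermal): W = P₁V₁ ln(V₂/V₁) = (5348) ln(33.8/15.5) = 4169 J.
Step 2 (isochoric): W = 0 (constant volume).
W_total = 4169 + 0 = 4169 J.

W_total ≈ 4.17 kJ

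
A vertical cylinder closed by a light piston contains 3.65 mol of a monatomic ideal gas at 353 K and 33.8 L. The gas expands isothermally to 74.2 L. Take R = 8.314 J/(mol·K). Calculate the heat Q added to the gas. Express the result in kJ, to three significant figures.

Q ≈ 8.42 kJ

Isothermal ⇒ ΔU = 0, so Q = W = nRT ln(V₂/V₁).
Q = (3.65)(8.314)(353) ln(74.2/33.8) = 10712 × 0.7863 = 8423 J.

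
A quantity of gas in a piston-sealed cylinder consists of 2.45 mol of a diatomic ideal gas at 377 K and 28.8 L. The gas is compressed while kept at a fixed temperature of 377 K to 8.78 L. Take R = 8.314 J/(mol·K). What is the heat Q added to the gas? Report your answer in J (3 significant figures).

Q ≈ -9120 J

Isothermal ⇒ ΔU = 0, so Q = W = nRT ln(V₂/V₁).
Q = (2.45)(8.314)(377) ln(8.78/28.8) = 7679 × -1.188 = -9122 J.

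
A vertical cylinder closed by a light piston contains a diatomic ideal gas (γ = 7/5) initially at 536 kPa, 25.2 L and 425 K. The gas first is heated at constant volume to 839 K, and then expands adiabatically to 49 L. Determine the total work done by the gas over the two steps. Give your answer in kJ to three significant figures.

W_total ≈ 15.6 kJ

Step 1 (isochoric): W = 0 (constant volume).
After step 1: P = 1058 kPa (V unchanged).
Step 2 (adiabatic): W = (P₁V₁ − P₂V₂)/(γ−1) = (26665 − 20437)/0.4 = 15569 J.
W_total = 0 + 15569 = 15569 J.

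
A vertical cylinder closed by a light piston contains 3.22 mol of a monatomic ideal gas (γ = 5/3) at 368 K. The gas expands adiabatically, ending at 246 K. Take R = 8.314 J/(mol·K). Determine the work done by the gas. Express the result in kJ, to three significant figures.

W ≈ 4.90 kJ

Adiabatic ⇒ Q = 0, so W_by = −ΔU = nCᵥ(T₁ − T₂).
Cᵥ = 3R/2 = 12.47 J/(mol·K).
W = (3.22)(12.47)(368 − 246) = 4899 J.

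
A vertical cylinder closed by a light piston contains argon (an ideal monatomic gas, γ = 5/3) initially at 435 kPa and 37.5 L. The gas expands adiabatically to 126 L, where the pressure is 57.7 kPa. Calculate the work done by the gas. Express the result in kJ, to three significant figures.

W ≈ 13.6 kJ

Adiabatic: W = (P₁V₁ − P₂V₂)/(γ − 1) with γ = 5/3.
P₁V₁ = 16312 J, P₂V₂ = 7270 J.
W = (16312 − 7270) / 0.6667 = 13563 J.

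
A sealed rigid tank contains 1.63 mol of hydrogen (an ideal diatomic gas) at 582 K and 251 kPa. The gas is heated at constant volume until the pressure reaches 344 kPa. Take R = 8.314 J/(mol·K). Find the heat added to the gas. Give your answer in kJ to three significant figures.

Constant volume ⇒ W = 0, so Q = ΔU = nCᵥΔT with Cᵥ = 5R/2 = 20.79 J/(mol·K).
At constant V, T₂/T₁ = P₂/P₁ ⇒ ΔT = T₁(P₂/P₁ − 1) = 582·(344/251 − 1) = 215.6 K.
ΔU = (1.63)(20.79)(215.6) = 7306 J.

Q ≈ 7.31 kJ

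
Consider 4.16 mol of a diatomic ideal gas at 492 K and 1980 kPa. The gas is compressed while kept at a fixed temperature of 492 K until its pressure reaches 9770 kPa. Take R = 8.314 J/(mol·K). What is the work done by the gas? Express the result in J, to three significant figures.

W ≈ -27200 J

Isothermal process: W = nRT ln(V₂/V₁) = nRT ln(P₁/P₂).
W = (4.16)(8.314)(492) × ln(1980/9770)
  = 17016 × ln(0.2027) = 17016 × -1.596
W_by_gas = -27162 J.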